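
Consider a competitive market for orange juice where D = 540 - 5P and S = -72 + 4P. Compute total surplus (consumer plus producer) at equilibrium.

Equilibrium: 540 - 5P = -72 + 4P gives P* = 68, Q* = 200.
Demand choke price: P = 108; supply starts at P = 18.
CS = ½(108 − 68)(200) = 4000; PS = ½(68 − 18)(200) = 5000.

Total surplus = 9000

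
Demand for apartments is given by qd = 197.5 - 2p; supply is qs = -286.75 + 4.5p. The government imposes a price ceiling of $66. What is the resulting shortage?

Equilibrium price would be p* = 74.5, so the ceiling at 66 binds.
At p = 66: qd = 197.5 − 2(66) = 65.5, qs = -286.75 + 4.5(66) = 10.25.
Shortage = 65.5 − 10.25 = 55.25.

Shortage = 55.25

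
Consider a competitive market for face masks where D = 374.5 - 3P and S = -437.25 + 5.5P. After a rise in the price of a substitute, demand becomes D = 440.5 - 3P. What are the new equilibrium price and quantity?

P' = 3511/34, Q' = 2222/17

Original equilibrium: P* = 95.5, Q* = 88.
New equilibrium: 440.5 - 3P = -437.25 + 5.5P, so 877.75 = 8.5P and P' = 3511/34; Q' = 440.5 − 3(3511/34) = 2222/17.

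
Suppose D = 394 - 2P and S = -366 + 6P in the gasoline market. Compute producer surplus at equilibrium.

Equilibrium: 394 - 2P = -366 + 6P gives P* = 95, Q* = 204.
Supply starts at P = 61 (where S = 0).
PS = ½(95 − 61)(204) = 3468.

Producer surplus = 3468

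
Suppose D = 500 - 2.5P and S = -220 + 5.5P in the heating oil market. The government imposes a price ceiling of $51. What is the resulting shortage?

Shortage = 312

Equilibrium price would be P* = 90, so the ceiling at 51 binds.
At P = 51: D = 500 − 2.5(51) = 372.5, S = -220 + 5.5(51) = 60.5.
Shortage = 372.5 − 60.5 = 312.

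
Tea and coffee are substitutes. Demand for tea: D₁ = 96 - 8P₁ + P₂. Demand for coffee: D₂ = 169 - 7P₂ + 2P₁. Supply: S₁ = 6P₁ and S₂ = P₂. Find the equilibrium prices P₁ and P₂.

Market 1: 96 - 8P₁ + P₂ = 6P₁ → 14P₁ - P₂ = 96.
Market 2: 8P₂ - 2P₁ = 169.
Eliminating P₂: 8×(1) + 1×(2) gives 110P₁ = 937, so P₁ = 937/110.
Back-substitute into (2): P₂ = (169 + 2×937/110) / 8 = 1279/55.

P₁ = 937/110, P₂ = 1279/55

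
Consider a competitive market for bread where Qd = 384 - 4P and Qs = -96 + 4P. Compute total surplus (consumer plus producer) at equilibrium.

Equilibrium: 384 - 4P = -96 + 4P gives P* = 60, Q* = 144.
Demand choke price: P = 96; supply starts at P = 24.
CS = ½(96 − 60)(144) = 2592; PS = ½(60 − 24)(144) = 2592.

Total surplus = 5184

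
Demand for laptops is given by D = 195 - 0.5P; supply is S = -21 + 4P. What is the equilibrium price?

Set D = S: 195 - 0.5P = -21 + 4P.
216 = 4.5P, so P* = 48.
Q* = 195 − 0.5(48) = 171.

P* = 48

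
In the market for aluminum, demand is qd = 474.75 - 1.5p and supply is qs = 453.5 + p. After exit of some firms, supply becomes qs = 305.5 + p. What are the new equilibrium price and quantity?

Original equilibrium: p* = 8.5, q* = 462.
New equilibrium: 474.75 - 1.5p = 305.5 + p, so 169.25 = 2.5p and p' = 67.7; q' = 474.75 − 1.5(67.7) = 373.2.

p' = 67.7, q' = 373.2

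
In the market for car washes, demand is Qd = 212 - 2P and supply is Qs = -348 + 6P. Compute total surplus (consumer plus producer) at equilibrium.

Equilibrium: 212 - 2P = -348 + 6P gives P* = 70, Q* = 72.
Demand choke price: P = 106; supply starts at P = 58.
CS = ½(106 − 70)(72) = 1296; PS = ½(70 − 58)(72) = 432.

Total surplus = 1728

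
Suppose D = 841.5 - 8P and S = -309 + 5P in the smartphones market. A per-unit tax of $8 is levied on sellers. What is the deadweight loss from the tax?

Deadweight loss = 1280/13

Pre-tax equilibrium: P* = 88.5, Q* = 133.5.
Tax on sellers shifts supply to S = -309 + 5(P − 8) = -349 + 5P.
841.5 - 8P = -349 + 5P gives buyer price Pb = 2381/26; sellers receive Ps = 2381/26 − 8 = 2173/26.
New quantity: Q = 841.5 − 8(2381/26) = 2831/26.
DWL = ½ × 8 × (133.5 − 2831/26) = 1280/13.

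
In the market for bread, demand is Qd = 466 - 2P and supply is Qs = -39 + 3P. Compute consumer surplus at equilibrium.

Consumer surplus = 17424

Equilibrium: 466 - 2P = -39 + 3P gives P* = 101, Q* = 264.
Demand choke price (Qd = 0): P = 233.
CS = ½(233 − 101)(264) = 17424.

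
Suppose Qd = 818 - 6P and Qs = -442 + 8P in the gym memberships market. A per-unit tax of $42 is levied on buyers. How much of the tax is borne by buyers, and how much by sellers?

Buyers bear $24, sellers bear $18

Pre-tax equilibrium: P* = 90, Q* = 278.
Tax on buyers shifts demand to Qd = 818 − 6(P + 42) = 566 - 6P.
566 - 6P = -442 + 8P gives seller price Ps = 72; buyers pay Pb = 72 + 42 = 114.
New quantity: Q = 818 − 6(114) = 134.
Buyer burden = 114 − 90 = 24; seller burden = 90 − 72 = 18.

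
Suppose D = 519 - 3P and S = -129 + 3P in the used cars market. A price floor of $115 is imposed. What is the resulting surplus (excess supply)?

Surplus = 42

Equilibrium price would be P* = 108, so the floor at 115 binds.
At P = 115: D = 174, S = 216.
Surplus = 216 − 174 = 42.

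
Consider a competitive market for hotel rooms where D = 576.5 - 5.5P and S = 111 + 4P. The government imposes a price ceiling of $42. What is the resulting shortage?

Equilibrium price would be P* = 49, so the ceiling at 42 binds.
At P = 42: D = 576.5 − 5.5(42) = 345.5, S = 111 + 4(42) = 279.
Shortage = 345.5 − 279 = 66.5.

Shortage = 66.5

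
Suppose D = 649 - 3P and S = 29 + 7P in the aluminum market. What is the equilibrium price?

P* = 62

Set D = S: 649 - 3P = 29 + 7P.
620 = 10P, so P* = 62.
Q* = 649 − 3(62) = 463.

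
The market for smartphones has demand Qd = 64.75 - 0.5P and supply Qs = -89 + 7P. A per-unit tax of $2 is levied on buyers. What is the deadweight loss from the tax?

Pre-tax equilibrium: P* = 20.5, Q* = 54.5.
Tax on buyers shifts demand to Qd = 64.75 − 0.5(P + 2) = 63.75 - 0.5P.
63.75 - 0.5P = -89 + 7P gives seller price Ps = 611/30; buyers pay Pb = 611/30 + 2 = 671/30.
New quantity: Q = 64.75 − 0.5(671/30) = 1607/30.
DWL = ½ × 2 × (54.5 − 1607/30) = 14/15.

Deadweight loss = 14/15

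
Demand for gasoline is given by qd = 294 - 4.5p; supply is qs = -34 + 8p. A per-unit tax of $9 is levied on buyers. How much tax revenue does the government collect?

Tax revenue = 1350

Pre-tax equilibrium: p* = 26.24, q* = 175.92.
Tax on buyers shifts demand to qd = 294 − 4.5(p + 9) = 253.5 - 4.5p.
253.5 - 4.5p = -34 + 8p gives seller price ps = 23; buyers pay pb = 23 + 9 = 32.
New quantity: q = 294 − 4.5(32) = 150.
Revenue = 9 × 150 = 1350.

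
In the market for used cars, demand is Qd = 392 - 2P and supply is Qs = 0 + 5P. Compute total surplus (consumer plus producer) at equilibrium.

Total surplus = 27440

Equilibrium: 392 - 2P = 0 + 5P gives P* = 56, Q* = 280.
Demand choke price: P = 196; supply starts at P = 0.
CS = ½(196 − 56)(280) = 19600; PS = ½(56 − 0)(280) = 7840.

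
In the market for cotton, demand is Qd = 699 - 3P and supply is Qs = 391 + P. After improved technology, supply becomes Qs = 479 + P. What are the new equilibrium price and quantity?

Original equilibrium: P* = 77, Q* = 468.
New equilibrium: 699 - 3P = 479 + P, so 220 = 4P and P' = 55; Q' = 699 − 3(55) = 534.

P' = 55, Q' = 534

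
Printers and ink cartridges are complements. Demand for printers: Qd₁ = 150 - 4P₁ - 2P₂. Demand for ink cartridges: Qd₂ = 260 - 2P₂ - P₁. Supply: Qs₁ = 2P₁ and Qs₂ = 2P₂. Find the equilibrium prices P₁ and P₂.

P₁ = 40/11, P₂ = 705/11

Market 1: 150 - 4P₁ - 2P₂ = 2P₁ → 6P₁ + 2P₂ = 150.
Market 2: 4P₂ + P₁ = 260.
Eliminating P₂: 4×(1) − 2×(2) gives 22P₁ = 80, so P₁ = 40/11.
Back-substitute into (2): P₂ = (260 − 1×40/11) / 4 = 705/11.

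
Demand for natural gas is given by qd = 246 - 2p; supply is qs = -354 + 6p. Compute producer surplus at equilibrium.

Producer surplus = 768

Equilibrium: 246 - 2p = -354 + 6p gives p* = 75, q* = 96.
Supply starts at p = 59 (where qs = 0).
PS = ½(75 − 59)(96) = 768.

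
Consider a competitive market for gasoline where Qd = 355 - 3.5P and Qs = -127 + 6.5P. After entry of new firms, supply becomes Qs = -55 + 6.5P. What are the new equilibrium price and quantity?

P' = 41, Q' = 211.5

Original equilibrium: P* = 48.2, Q* = 186.3.
New equilibrium: 355 - 3.5P = -55 + 6.5P, so 410 = 10P and P' = 41; Q' = 355 − 3.5(41) = 211.5.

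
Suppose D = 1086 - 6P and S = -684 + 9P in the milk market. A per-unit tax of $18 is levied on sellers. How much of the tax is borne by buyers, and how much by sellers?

Pre-tax equilibrium: P* = 118, Q* = 378.
Tax on sellers shifts supply to S = -684 + 9(P − 18) = -846 + 9P.
1086 - 6P = -846 + 9P gives buyer price Pb = 128.8; sellers receive Ps = 128.8 − 18 = 110.8.
New quantity: Q = 1086 − 6(128.8) = 313.2.
Buyer burden = 128.8 − 118 = 10.8; seller burden = 118 − 110.8 = 7.2.

Buyers bear $10.8, sellers bear $7.2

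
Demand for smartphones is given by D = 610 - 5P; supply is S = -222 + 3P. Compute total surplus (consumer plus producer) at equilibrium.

Equilibrium: 610 - 5P = -222 + 3P gives P* = 104, Q* = 90.
Demand choke price: P = 122; supply starts at P = 74.
CS = ½(122 − 104)(90) = 810; PS = ½(104 − 74)(90) = 1350.

Total surplus = 2160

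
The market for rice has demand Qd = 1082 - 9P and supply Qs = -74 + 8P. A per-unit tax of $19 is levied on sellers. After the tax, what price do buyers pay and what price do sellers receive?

Buyers pay 1308/17, sellers receive 985/17

Pre-tax equilibrium: P* = 68, Q* = 470.
Tax on sellers shifts supply to Qs = -74 + 8(P − 19) = -226 + 8P.
1082 - 9P = -226 + 8P gives buyer price Pb = 1308/17; sellers receive Ps = 1308/17 − 19 = 985/17.
New quantity: Q = 1082 − 9(1308/17) = 6622/17.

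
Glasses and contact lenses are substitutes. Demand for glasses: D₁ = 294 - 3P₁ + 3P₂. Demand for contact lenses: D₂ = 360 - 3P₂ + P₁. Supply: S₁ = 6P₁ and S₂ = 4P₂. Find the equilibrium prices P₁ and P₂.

P₁ = 52.3, P₂ = 58.9

Market 1: 294 - 3P₁ + 3P₂ = 6P₁ → 9P₁ - 3P₂ = 294.
Market 2: 7P₂ - P₁ = 360.
Eliminating P₂: 7×(1) + 3×(2) gives 60P₁ = 3138, so P₁ = 52.3.
Back-substitute into (2): P₂ = (360 + 1×52.3) / 7 = 58.9.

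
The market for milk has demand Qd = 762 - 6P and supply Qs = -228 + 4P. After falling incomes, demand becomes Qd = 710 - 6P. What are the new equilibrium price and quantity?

Original equilibrium: P* = 99, Q* = 168.
New equilibrium: 710 - 6P = -228 + 4P, so 938 = 10P and P' = 93.8; Q' = 710 − 6(93.8) = 147.2.

P' = 93.8, Q' = 147.2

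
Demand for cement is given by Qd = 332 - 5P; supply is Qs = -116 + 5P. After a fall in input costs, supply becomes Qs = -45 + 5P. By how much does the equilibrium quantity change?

Original equilibrium: P* = 44.8, Q* = 108.
New equilibrium: 332 - 5P = -45 + 5P, so 377 = 10P and P' = 37.7; Q' = 332 − 5(37.7) = 143.5.
Change in quantity: 143.5 − 108 = 35.5.

ΔQ = 35.5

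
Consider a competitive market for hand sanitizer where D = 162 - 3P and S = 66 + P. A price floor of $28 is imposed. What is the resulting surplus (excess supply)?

Surplus = 16

Equilibrium price would be P* = 24, so the floor at 28 binds.
At P = 28: D = 78, S = 94.
Surplus = 94 − 78 = 16.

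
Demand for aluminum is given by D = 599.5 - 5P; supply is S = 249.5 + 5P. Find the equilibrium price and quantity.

P* = 35, Q* = 424.5

Set D = S: 599.5 - 5P = 249.5 + 5P.
350 = 10P, so P* = 35.
Q* = 599.5 − 5(35) = 424.5.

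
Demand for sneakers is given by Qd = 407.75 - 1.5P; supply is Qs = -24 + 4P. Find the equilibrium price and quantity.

Set Qd = Qs: 407.75 - 1.5P = -24 + 4P.
431.75 = 5.5P, so P* = 78.5.
Q* = 407.75 − 1.5(78.5) = 290.

P* = 78.5, Q* = 290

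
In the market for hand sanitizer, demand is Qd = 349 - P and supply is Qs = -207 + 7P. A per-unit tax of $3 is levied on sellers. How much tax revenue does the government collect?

Pre-tax equilibrium: P* = 69.5, Q* = 279.5.
Tax on sellers shifts supply to Qs = -207 + 7(P − 3) = -228 + 7P.
349 - P = -228 + 7P gives buyer price Pb = 72.125; sellers receive Ps = 72.125 − 3 = 69.125.
New quantity: Q = 349 − 1(72.125) = 276.875.
Revenue = 3 × 276.875 = 830.625.

Tax revenue = 830.625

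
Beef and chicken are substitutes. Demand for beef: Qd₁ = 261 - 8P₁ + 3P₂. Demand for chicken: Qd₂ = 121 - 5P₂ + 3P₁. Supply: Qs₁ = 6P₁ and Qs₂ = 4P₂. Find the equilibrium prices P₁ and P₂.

P₁ = 904/39, P₂ = 2477/117

Market 1: 261 - 8P₁ + 3P₂ = 6P₁ → 14P₁ - 3P₂ = 261.
Market 2: 9P₂ - 3P₁ = 121.
Eliminating P₂: 9×(1) + 3×(2) gives 117P₁ = 2712, so P₁ = 904/39.
Back-substitute into (2): P₂ = (121 + 3×904/39) / 9 = 2477/117.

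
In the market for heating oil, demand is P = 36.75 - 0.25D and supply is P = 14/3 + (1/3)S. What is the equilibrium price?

P* = 23

Set the two price expressions equal: 36.75 - 0.25Q = 14/3 + (1/3)Q.
385/12 = (7/12)Q, so Q* = 55.
P* = 36.75 − (0.25)(55) = 23.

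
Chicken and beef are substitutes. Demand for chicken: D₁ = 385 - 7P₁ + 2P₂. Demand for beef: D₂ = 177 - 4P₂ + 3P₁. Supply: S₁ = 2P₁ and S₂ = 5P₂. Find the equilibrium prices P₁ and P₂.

P₁ = 50.92, P₂ = 36.64

Market 1: 385 - 7P₁ + 2P₂ = 2P₁ → 9P₁ - 2P₂ = 385.
Market 2: 9P₂ - 3P₁ = 177.
Eliminating P₂: 9×(1) + 2×(2) gives 75P₁ = 3819, so P₁ = 50.92.
Back-substitute into (2): P₂ = (177 + 3×50.92) / 9 = 36.64.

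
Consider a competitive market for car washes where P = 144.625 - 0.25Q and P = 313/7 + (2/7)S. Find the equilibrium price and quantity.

Set the two price expressions equal: 144.625 - 0.25Q = 313/7 + (2/7)Q.
5595/56 = (15/28)Q, so Q* = 186.5.
P* = 144.625 − (0.25)(186.5) = 98.

P* = 98, Q* = 186.5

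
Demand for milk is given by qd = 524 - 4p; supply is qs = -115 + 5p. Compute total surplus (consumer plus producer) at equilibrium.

Equilibrium: 524 - 4p = -115 + 5p gives p* = 71, q* = 240.
Demand choke price: p = 131; supply starts at p = 23.
CS = ½(131 − 71)(240) = 7200; PS = ½(71 − 23)(240) = 5760.

Total surplus = 12960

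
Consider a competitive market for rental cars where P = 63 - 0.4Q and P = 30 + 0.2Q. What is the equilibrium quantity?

Set the two price expressions equal: 63 - 0.4Q = 30 + 0.2Q.
33 = 0.6Q, so Q* = 55.
P* = 63 − (0.4)(55) = 41.

Q* = 55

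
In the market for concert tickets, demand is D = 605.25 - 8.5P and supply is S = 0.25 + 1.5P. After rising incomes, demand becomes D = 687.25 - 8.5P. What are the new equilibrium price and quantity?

P' = 68.7, Q' = 103.3

Original equilibrium: P* = 60.5, Q* = 91.
New equilibrium: 687.25 - 8.5P = 0.25 + 1.5P, so 687 = 10P and P' = 68.7; Q' = 687.25 − 8.5(68.7) = 103.3.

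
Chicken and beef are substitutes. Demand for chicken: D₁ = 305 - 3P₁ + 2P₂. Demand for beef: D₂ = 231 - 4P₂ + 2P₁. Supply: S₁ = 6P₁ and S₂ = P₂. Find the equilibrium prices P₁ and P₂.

Market 1: 305 - 3P₁ + 2P₂ = 6P₁ → 9P₁ - 2P₂ = 305.
Market 2: 5P₂ - 2P₁ = 231.
Eliminating P₂: 5×(1) + 2×(2) gives 41P₁ = 1987, so P₁ = 1987/41.
Back-substitute into (2): P₂ = (231 + 2×1987/41) / 5 = 2689/41.

P₁ = 1987/41, P₂ = 2689/41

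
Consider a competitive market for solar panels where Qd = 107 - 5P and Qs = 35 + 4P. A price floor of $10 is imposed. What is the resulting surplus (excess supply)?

Surplus = 18

Equilibrium price would be P* = 8, so the floor at 10 binds.
At P = 10: Qd = 57, Qs = 75.
Surplus = 75 − 57 = 18.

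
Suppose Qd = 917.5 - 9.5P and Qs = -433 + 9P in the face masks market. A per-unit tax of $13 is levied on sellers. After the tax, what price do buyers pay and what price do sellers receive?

Buyers pay 2935/37, sellers receive 2454/37

Pre-tax equilibrium: P* = 73, Q* = 224.
Tax on sellers shifts supply to Qs = -433 + 9(P − 13) = -550 + 9P.
917.5 - 9.5P = -550 + 9P gives buyer price Pb = 2935/37; sellers receive Ps = 2935/37 − 13 = 2454/37.
New quantity: Q = 917.5 − 9.5(2935/37) = 6065/37.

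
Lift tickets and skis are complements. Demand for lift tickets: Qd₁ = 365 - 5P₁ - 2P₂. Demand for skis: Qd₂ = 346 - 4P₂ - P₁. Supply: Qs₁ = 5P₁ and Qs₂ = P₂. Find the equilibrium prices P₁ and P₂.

Market 1: 365 - 5P₁ - 2P₂ = 5P₁ → 10P₁ + 2P₂ = 365.
Market 2: 5P₂ + P₁ = 346.
Eliminating P₂: 5×(1) − 2×(2) gives 48P₁ = 1133, so P₁ = 1133/48.
Back-substitute into (2): P₂ = (346 − 1×1133/48) / 5 = 3095/48.

P₁ = 1133/48, P₂ = 3095/48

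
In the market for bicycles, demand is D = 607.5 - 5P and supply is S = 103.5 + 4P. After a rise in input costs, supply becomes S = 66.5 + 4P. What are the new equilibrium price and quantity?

P' = 541/9, Q' = 5525/18

Original equilibrium: P* = 56, Q* = 327.5.
New equilibrium: 607.5 - 5P = 66.5 + 4P, so 541 = 9P and P' = 541/9; Q' = 607.5 − 5(541/9) = 5525/18.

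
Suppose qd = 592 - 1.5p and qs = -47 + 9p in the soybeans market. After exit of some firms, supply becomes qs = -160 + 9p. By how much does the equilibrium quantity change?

Original equilibrium: p* = 426/7, q* = 3505/7.
New equilibrium: 592 - 1.5p = -160 + 9p, so 752 = 10.5p and p' = 1504/21; q' = 592 − 1.5(1504/21) = 3392/7.
Change in quantity: 3392/7 − 3505/7 = -113/7.

Δq = -113/7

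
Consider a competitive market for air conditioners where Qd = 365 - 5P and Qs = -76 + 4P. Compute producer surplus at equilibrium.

Equilibrium: 365 - 5P = -76 + 4P gives P* = 49, Q* = 120.
Supply starts at P = 19 (where Qs = 0).
PS = ½(49 − 19)(120) = 1800.

Producer surplus = 1800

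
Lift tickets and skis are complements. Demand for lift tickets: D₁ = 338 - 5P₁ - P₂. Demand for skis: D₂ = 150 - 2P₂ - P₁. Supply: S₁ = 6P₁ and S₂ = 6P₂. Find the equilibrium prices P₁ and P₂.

Market 1: 338 - 5P₁ - P₂ = 6P₁ → 11P₁ + P₂ = 338.
Market 2: 8P₂ + P₁ = 150.
Eliminating P₂: 8×(1) − 1×(2) gives 87P₁ = 2554, so P₁ = 2554/87.
Back-substitute into (2): P₂ = (150 − 1×2554/87) / 8 = 1312/87.

P₁ = 2554/87, P₂ = 1312/87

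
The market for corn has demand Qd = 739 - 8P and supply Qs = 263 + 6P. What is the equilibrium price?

Set Qd = Qs: 739 - 8P = 263 + 6P.
476 = 14P, so P* = 34.
Q* = 739 − 8(34) = 467.

P* = 34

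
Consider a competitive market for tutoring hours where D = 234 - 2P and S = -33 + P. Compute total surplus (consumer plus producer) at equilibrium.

Equilibrium: 234 - 2P = -33 + P gives P* = 89, Q* = 56.
Demand choke price: P = 117; supply starts at P = 33.
CS = ½(117 − 89)(56) = 784; PS = ½(89 − 33)(56) = 1568.

Total surplus = 2352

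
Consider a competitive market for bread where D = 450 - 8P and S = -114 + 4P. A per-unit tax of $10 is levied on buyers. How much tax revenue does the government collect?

Tax revenue = 1420/3

Pre-tax equilibrium: P* = 47, Q* = 74.
Tax on buyers shifts demand to D = 450 − 8(P + 10) = 370 - 8P.
370 - 8P = -114 + 4P gives seller price Ps = 121/3; buyers pay Pb = 121/3 + 10 = 151/3.
New quantity: Q = 450 − 8(151/3) = 142/3.
Revenue = 10 × 142/3 = 1420/3.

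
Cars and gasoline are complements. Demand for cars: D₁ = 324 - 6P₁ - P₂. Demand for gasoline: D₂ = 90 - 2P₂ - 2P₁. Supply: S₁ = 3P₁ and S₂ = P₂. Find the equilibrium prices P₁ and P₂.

P₁ = 35.28, P₂ = 6.48

Market 1: 324 - 6P₁ - P₂ = 3P₁ → 9P₁ + P₂ = 324.
Market 2: 3P₂ + 2P₁ = 90.
Eliminating P₂: 3×(1) − 1×(2) gives 25P₁ = 882, so P₁ = 35.28.
Back-substitute into (2): P₂ = (90 − 2×35.28) / 3 = 6.48.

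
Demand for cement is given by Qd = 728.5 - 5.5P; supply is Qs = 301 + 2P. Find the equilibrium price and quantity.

Set Qd = Qs: 728.5 - 5.5P = 301 + 2P.
427.5 = 7.5P, so P* = 57.
Q* = 728.5 − 5.5(57) = 415.

P* = 57, Q* = 415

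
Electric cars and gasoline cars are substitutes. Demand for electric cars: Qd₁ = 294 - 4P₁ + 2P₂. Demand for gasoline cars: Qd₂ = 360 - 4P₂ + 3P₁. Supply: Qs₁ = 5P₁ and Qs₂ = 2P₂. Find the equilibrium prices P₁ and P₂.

Market 1: 294 - 4P₁ + 2P₂ = 5P₁ → 9P₁ - 2P₂ = 294.
Market 2: 6P₂ - 3P₁ = 360.
Eliminating P₂: 6×(1) + 2×(2) gives 48P₁ = 2484, so P₁ = 51.75.
Back-substitute into (2): P₂ = (360 + 3×51.75) / 6 = 85.875.

P₁ = 51.75, P₂ = 85.875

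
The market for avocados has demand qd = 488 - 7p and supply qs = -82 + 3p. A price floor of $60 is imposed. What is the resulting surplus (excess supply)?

Equilibrium price would be p* = 57, so the floor at 60 binds.
At p = 60: qd = 68, qs = 98.
Surplus = 98 − 68 = 30.

Surplus = 30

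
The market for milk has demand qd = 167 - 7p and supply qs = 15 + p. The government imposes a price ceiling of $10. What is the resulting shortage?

Shortage = 72

Equilibrium price would be p* = 19, so the ceiling at 10 binds.
At p = 10: qd = 167 − 7(10) = 97, qs = 15 + 1(10) = 25.
Shortage = 97 − 25 = 72.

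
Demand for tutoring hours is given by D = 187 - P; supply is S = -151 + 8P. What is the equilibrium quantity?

Set D = S: 187 - P = -151 + 8P.
338 = 9P, so P* = 338/9.
Q* = 187 − 1(338/9) = 1345/9.

Q* = 1345/9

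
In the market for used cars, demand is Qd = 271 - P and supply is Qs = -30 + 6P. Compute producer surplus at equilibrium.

Equilibrium: 271 - P = -30 + 6P gives P* = 43, Q* = 228.
Supply starts at P = 5 (where Qs = 0).
PS = ½(43 − 5)(228) = 4332.

Producer surplus = 4332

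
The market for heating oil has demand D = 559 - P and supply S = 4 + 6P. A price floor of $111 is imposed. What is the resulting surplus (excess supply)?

Equilibrium price would be P* = 555/7, so the floor at 111 binds.
At P = 111: D = 448, S = 670.
Surplus = 670 − 448 = 222.

Surplus = 222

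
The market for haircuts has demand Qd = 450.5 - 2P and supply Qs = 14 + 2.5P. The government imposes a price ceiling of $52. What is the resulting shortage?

Equilibrium price would be P* = 97, so the ceiling at 52 binds.
At P = 52: Qd = 450.5 − 2(52) = 346.5, Qs = 14 + 2.5(52) = 144.
Shortage = 346.5 − 144 = 202.5.

Shortage = 202.5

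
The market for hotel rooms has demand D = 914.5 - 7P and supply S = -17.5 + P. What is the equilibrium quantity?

Q* = 99

Set D = S: 914.5 - 7P = -17.5 + P.
932 = 8P, so P* = 116.5.
Q* = 914.5 − 7(116.5) = 99.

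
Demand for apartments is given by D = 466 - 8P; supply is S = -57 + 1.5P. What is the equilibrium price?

Set D = S: 466 - 8P = -57 + 1.5P.
523 = 9.5P, so P* = 1046/19.
Q* = 466 − 8(1046/19) = 486/19.

P* = 1046/19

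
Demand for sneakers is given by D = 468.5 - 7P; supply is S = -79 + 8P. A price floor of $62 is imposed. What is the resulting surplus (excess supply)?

Surplus = 382.5

Equilibrium price would be P* = 36.5, so the floor at 62 binds.
At P = 62: D = 34.5, S = 417.
Surplus = 417 − 34.5 = 382.5.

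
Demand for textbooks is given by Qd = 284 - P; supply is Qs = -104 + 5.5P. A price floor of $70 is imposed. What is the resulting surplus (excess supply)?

Equilibrium price would be P* = 776/13, so the floor at 70 binds.
At P = 70: Qd = 214, Qs = 281.
Surplus = 281 − 214 = 67.

Surplus = 67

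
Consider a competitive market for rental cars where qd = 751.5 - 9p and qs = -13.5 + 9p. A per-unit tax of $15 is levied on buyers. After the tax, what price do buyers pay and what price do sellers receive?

Pre-tax equilibrium: p* = 42.5, q* = 369.
Tax on buyers shifts demand to qd = 751.5 − 9(p + 15) = 616.5 - 9p.
616.5 - 9p = -13.5 + 9p gives seller price ps = 35; buyers pay pb = 35 + 15 = 50.
New quantity: q = 751.5 − 9(50) = 301.5.

Buyers pay $50, sellers receive $35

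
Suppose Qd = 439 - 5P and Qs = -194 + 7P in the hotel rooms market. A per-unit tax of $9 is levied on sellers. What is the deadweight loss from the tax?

Deadweight loss = 118.125

Pre-tax equilibrium: P* = 52.75, Q* = 175.25.
Tax on sellers shifts supply to Qs = -194 + 7(P − 9) = -257 + 7P.
439 - 5P = -257 + 7P gives buyer price Pb = 58; sellers receive Ps = 58 − 9 = 49.
New quantity: Q = 439 − 5(58) = 149.
DWL = ½ × 9 × (175.25 − 149) = 118.125.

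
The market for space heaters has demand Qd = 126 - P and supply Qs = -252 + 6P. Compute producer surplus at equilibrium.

Producer surplus = 432

Equilibrium: 126 - P = -252 + 6P gives P* = 54, Q* = 72.
Supply starts at P = 42 (where Qs = 0).
PS = ½(54 − 42)(72) = 432.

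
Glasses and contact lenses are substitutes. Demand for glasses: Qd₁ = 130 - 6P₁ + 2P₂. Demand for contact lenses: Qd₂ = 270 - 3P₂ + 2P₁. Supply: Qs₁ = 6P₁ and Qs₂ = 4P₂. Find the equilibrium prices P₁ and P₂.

Market 1: 130 - 6P₁ + 2P₂ = 6P₁ → 12P₁ - 2P₂ = 130.
Market 2: 7P₂ - 2P₁ = 270.
Eliminating P₂: 7×(1) + 2×(2) gives 80P₁ = 1450, so P₁ = 18.125.
Back-substitute into (2): P₂ = (270 + 2×18.125) / 7 = 43.75.

P₁ = 18.125, P₂ = 43.75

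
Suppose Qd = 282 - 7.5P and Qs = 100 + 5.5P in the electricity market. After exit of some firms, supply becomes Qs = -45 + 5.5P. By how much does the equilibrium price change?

Original equilibrium: P* = 14, Q* = 177.
New equilibrium: 282 - 7.5P = -45 + 5.5P, so 327 = 13P and P' = 327/13; Q' = 282 − 7.5(327/13) = 2427/26.
Change in price: 327/13 − 14 = 145/13.

ΔP = 145/13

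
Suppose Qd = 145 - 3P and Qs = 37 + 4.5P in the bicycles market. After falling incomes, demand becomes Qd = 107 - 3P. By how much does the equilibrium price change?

ΔP = -76/15

Original equilibrium: P* = 14.4, Q* = 101.8.
New equilibrium: 107 - 3P = 37 + 4.5P, so 70 = 7.5P and P' = 28/3; Q' = 107 − 3(28/3) = 79.
Change in price: 28/3 − 14.4 = -76/15.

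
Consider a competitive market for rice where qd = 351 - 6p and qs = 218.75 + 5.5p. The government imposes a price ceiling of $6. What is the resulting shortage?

Equilibrium price would be p* = 11.5, so the ceiling at 6 binds.
At p = 6: qd = 351 − 6(6) = 315, qs = 218.75 + 5.5(6) = 251.75.
Shortage = 315 − 251.75 = 63.25.

Shortage = 63.25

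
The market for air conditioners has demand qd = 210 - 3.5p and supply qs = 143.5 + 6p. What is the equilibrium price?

p* = 7

Set qd = qs: 210 - 3.5p = 143.5 + 6p.
66.5 = 9.5p, so p* = 7.
q* = 210 − 3.5(7) = 185.5.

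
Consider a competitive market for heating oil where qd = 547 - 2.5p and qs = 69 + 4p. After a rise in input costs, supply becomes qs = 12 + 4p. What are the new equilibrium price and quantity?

p' = 1070/13, q' = 4436/13

Original equilibrium: p* = 956/13, q* = 4721/13.
New equilibrium: 547 - 2.5p = 12 + 4p, so 535 = 6.5p and p' = 1070/13; q' = 547 − 2.5(1070/13) = 4436/13.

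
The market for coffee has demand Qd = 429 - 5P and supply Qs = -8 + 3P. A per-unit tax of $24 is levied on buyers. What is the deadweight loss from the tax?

Deadweight loss = 540

Pre-tax equilibrium: P* = 54.625, Q* = 155.875.
Tax on buyers shifts demand to Qd = 429 − 5(P + 24) = 309 - 5P.
309 - 5P = -8 + 3P gives seller price Ps = 39.625; buyers pay Pb = 39.625 + 24 = 63.625.
New quantity: Q = 429 − 5(63.625) = 110.875.
DWL = ½ × 24 × (155.875 − 110.875) = 540.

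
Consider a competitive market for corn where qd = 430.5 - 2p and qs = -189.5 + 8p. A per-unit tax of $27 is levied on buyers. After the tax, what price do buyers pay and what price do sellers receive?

Pre-tax equilibrium: p* = 62, q* = 306.5.
Tax on buyers shifts demand to qd = 430.5 − 2(p + 27) = 376.5 - 2p.
376.5 - 2p = -189.5 + 8p gives seller price ps = 56.6; buyers pay pb = 56.6 + 27 = 83.6.
New quantity: q = 430.5 − 2(83.6) = 263.3.

Buyers pay $83.6, sellers receive $56.6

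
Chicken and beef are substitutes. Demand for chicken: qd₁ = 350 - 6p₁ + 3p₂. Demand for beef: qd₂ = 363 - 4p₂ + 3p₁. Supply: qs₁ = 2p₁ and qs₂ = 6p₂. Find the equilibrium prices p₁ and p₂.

Market 1: 350 - 6p₁ + 3p₂ = 2p₁ → 8p₁ - 3p₂ = 350.
Market 2: 10p₂ - 3p₁ = 363.
Eliminating p₂: 10×(1) + 3×(2) gives 71p₁ = 4589, so p₁ = 4589/71.
Back-substitute into (2): p₂ = (363 + 3×4589/71) / 10 = 3954/71.

p₁ = 4589/71, p₂ = 3954/71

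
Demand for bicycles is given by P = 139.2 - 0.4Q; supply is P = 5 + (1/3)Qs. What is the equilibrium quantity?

Set the two price expressions equal: 139.2 - 0.4Q = 5 + (1/3)Q.
134.2 = (11/15)Q, so Q* = 183.
P* = 139.2 − (0.4)(183) = 66.

Q* = 183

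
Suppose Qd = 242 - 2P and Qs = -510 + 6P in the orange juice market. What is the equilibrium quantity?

Set Qd = Qs: 242 - 2P = -510 + 6P.
752 = 8P, so P* = 94.
Q* = 242 − 2(94) = 54.

Q* = 54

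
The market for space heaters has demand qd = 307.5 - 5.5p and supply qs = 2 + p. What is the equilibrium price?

Set qd = qs: 307.5 - 5.5p = 2 + p.
305.5 = 6.5p, so p* = 47.
q* = 307.5 − 5.5(47) = 49.

p* = 47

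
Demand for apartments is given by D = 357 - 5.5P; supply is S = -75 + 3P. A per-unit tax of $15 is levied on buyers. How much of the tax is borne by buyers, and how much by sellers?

Buyers bear 90/17, sellers bear 165/17

Pre-tax equilibrium: P* = 864/17, Q* = 1317/17.
Tax on buyers shifts demand to D = 357 − 5.5(P + 15) = 274.5 - 5.5P.
274.5 - 5.5P = -75 + 3P gives seller price Ps = 699/17; buyers pay Pb = 699/17 + 15 = 954/17.
New quantity: Q = 357 − 5.5(954/17) = 822/17.
Buyer burden = 954/17 − 864/17 = 90/17; seller burden = 864/17 − 699/17 = 165/17.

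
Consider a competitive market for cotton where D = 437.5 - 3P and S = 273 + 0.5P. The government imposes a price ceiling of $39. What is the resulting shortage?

Equilibrium price would be P* = 47, so the ceiling at 39 binds.
At P = 39: D = 437.5 − 3(39) = 320.5, S = 273 + 0.5(39) = 292.5.
Shortage = 320.5 − 292.5 = 28.

Shortage = 28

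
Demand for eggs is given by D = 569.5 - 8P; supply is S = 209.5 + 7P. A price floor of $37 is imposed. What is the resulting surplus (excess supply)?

Equilibrium price would be P* = 24, so the floor at 37 binds.
At P = 37: D = 273.5, S = 468.5.
Surplus = 468.5 − 273.5 = 195.

Surplus = 195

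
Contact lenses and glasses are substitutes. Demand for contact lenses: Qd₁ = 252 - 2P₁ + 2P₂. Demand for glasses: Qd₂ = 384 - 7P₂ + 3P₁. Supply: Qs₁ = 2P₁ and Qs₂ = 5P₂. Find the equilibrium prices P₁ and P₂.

Market 1: 252 - 2P₁ + 2P₂ = 2P₁ → 4P₁ - 2P₂ = 252.
Market 2: 12P₂ - 3P₁ = 384.
Eliminating P₂: 12×(1) + 2×(2) gives 42P₁ = 3792, so P₁ = 632/7.
Back-substitute into (2): P₂ = (384 + 3×632/7) / 12 = 382/7.

P₁ = 632/7, P₂ = 382/7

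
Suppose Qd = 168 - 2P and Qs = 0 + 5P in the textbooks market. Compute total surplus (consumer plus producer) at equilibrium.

Total surplus = 5040

Equilibrium: 168 - 2P = 0 + 5P gives P* = 24, Q* = 120.
Demand choke price: P = 84; supply starts at P = 0.
CS = ½(84 − 24)(120) = 3600; PS = ½(24 − 0)(120) = 1440.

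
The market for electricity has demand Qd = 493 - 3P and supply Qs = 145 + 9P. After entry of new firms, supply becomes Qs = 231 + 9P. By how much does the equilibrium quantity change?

Original equilibrium: P* = 29, Q* = 406.
New equilibrium: 493 - 3P = 231 + 9P, so 262 = 12P and P' = 131/6; Q' = 493 − 3(131/6) = 427.5.
Change in quantity: 427.5 − 406 = 21.5.

ΔQ = 21.5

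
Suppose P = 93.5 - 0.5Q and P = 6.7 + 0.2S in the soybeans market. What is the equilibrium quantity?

Set the two price expressions equal: 93.5 - 0.5Q = 6.7 + 0.2Q.
86.8 = 0.7Q, so Q* = 124.
P* = 93.5 − (0.5)(124) = 31.5.

Q* = 124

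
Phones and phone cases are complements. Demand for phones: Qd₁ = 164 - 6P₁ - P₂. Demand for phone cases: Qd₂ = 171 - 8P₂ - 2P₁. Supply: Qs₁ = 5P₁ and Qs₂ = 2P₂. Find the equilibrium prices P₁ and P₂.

P₁ = 1469/108, P₂ = 1553/108

Market 1: 164 - 6P₁ - P₂ = 5P₁ → 11P₁ + P₂ = 164.
Market 2: 10P₂ + 2P₁ = 171.
Eliminating P₂: 10×(1) − 1×(2) gives 108P₁ = 1469, so P₁ = 1469/108.
Back-substitute into (2): P₂ = (171 − 2×1469/108) / 10 = 1553/108.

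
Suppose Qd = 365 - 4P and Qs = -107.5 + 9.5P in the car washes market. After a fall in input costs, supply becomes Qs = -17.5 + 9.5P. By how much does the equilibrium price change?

Original equilibrium: P* = 35, Q* = 225.
New equilibrium: 365 - 4P = -17.5 + 9.5P, so 382.5 = 13.5P and P' = 85/3; Q' = 365 − 4(85/3) = 755/3.
Change in price: 85/3 − 35 = -20/3.

ΔP = -20/3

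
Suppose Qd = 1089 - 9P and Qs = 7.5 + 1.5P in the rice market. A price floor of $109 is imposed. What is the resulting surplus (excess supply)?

Surplus = 63

Equilibrium price would be P* = 103, so the floor at 109 binds.
At P = 109: Qd = 108, Qs = 171.
Surplus = 171 − 108 = 63.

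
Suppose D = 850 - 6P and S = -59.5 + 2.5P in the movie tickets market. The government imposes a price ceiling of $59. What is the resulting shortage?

Shortage = 408

Equilibrium price would be P* = 107, so the ceiling at 59 binds.
At P = 59: D = 850 − 6(59) = 496, S = -59.5 + 2.5(59) = 88.
Shortage = 496 − 88 = 408.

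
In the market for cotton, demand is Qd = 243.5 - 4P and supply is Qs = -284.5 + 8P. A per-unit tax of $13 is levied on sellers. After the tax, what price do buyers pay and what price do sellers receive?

Buyers pay 158/3, sellers receive 119/3

Pre-tax equilibrium: P* = 44, Q* = 67.5.
Tax on sellers shifts supply to Qs = -284.5 + 8(P − 13) = -388.5 + 8P.
243.5 - 4P = -388.5 + 8P gives buyer price Pb = 158/3; sellers receive Ps = 158/3 − 13 = 119/3.
New quantity: Q = 243.5 − 4(158/3) = 197/6.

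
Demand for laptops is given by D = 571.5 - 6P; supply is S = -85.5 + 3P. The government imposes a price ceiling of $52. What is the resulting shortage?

Equilibrium price would be P* = 73, so the ceiling at 52 binds.
At P = 52: D = 571.5 − 6(52) = 259.5, S = -85.5 + 3(52) = 70.5.
Shortage = 259.5 − 70.5 = 189.

Shortage = 189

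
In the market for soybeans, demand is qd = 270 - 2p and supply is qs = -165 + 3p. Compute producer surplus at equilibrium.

Producer surplus = 1536

Equilibrium: 270 - 2p = -165 + 3p gives p* = 87, q* = 96.
Supply starts at p = 55 (where qs = 0).
PS = ½(87 − 55)(96) = 1536.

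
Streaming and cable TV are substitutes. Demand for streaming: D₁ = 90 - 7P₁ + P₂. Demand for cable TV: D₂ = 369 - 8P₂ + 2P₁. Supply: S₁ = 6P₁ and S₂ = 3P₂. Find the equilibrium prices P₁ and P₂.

P₁ = 453/47, P₂ = 1659/47

Market 1: 90 - 7P₁ + P₂ = 6P₁ → 13P₁ - P₂ = 90.
Market 2: 11P₂ - 2P₁ = 369.
Eliminating P₂: 11×(1) + 1×(2) gives 141P₁ = 1359, so P₁ = 453/47.
Back-substitute into (2): P₂ = (369 + 2×453/47) / 11 = 1659/47.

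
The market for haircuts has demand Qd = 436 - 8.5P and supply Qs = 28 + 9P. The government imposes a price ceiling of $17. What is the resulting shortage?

Equilibrium price would be P* = 816/35, so the ceiling at 17 binds.
At P = 17: Qd = 436 − 8.5(17) = 291.5, Qs = 28 + 9(17) = 181.
Shortage = 291.5 − 181 = 110.5.

Shortage = 110.5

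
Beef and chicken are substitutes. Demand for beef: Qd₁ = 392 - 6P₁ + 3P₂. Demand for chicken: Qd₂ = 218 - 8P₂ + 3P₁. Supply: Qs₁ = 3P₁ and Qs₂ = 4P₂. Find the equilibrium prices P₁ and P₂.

P₁ = 1786/33, P₂ = 1046/33

Market 1: 392 - 6P₁ + 3P₂ = 3P₁ → 9P₁ - 3P₂ = 392.
Market 2: 12P₂ - 3P₁ = 218.
Eliminating P₂: 12×(1) + 3×(2) gives 99P₁ = 5358, so P₁ = 1786/33.
Back-substitute into (2): P₂ = (218 + 3×1786/33) / 12 = 1046/33.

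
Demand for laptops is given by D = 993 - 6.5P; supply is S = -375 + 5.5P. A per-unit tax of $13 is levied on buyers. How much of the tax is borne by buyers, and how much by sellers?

Pre-tax equilibrium: P* = 114, Q* = 252.
Tax on buyers shifts demand to D = 993 − 6.5(P + 13) = 908.5 - 6.5P.
908.5 - 6.5P = -375 + 5.5P gives seller price Ps = 2567/24; buyers pay Pb = 2567/24 + 13 = 2879/24.
New quantity: Q = 993 − 6.5(2879/24) = 10237/48.
Buyer burden = 2879/24 − 114 = 143/24; seller burden = 114 − 2567/24 = 169/24.

Buyers bear 143/24, sellers bear 169/24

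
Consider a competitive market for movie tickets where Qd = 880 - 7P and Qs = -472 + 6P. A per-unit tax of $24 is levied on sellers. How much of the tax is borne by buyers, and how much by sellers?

Buyers bear 144/13, sellers bear 168/13

Pre-tax equilibrium: P* = 104, Q* = 152.
Tax on sellers shifts supply to Qs = -472 + 6(P − 24) = -616 + 6P.
880 - 7P = -616 + 6P gives buyer price Pb = 1496/13; sellers receive Ps = 1496/13 − 24 = 1184/13.
New quantity: Q = 880 − 7(1496/13) = 968/13.
Buyer burden = 1496/13 − 104 = 144/13; seller burden = 104 − 1184/13 = 168/13.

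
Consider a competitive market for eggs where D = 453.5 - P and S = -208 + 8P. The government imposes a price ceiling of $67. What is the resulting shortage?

Shortage = 58.5

Equilibrium price would be P* = 73.5, so the ceiling at 67 binds.
At P = 67: D = 453.5 − 1(67) = 386.5, S = -208 + 8(67) = 328.
Shortage = 386.5 − 328 = 58.5.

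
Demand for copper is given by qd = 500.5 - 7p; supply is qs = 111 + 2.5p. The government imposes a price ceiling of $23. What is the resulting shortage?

Equilibrium price would be p* = 41, so the ceiling at 23 binds.
At p = 23: qd = 500.5 − 7(23) = 339.5, qs = 111 + 2.5(23) = 168.5.
Shortage = 339.5 − 168.5 = 171.

Shortage = 171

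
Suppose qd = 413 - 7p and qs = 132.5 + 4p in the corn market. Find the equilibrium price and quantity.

p* = 25.5, q* = 234.5

Set qd = qs: 413 - 7p = 132.5 + 4p.
280.5 = 11p, so p* = 25.5.
q* = 413 − 7(25.5) = 234.5.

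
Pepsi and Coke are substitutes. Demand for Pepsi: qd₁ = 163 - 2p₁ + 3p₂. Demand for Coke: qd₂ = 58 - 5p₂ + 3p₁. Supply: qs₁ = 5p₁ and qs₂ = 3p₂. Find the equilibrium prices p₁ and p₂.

Market 1: 163 - 2p₁ + 3p₂ = 5p₁ → 7p₁ - 3p₂ = 163.
Market 2: 8p₂ - 3p₁ = 58.
Eliminating p₂: 8×(1) + 3×(2) gives 47p₁ = 1478, so p₁ = 1478/47.
Back-substitute into (2): p₂ = (58 + 3×1478/47) / 8 = 895/47.

p₁ = 1478/47, p₂ = 895/47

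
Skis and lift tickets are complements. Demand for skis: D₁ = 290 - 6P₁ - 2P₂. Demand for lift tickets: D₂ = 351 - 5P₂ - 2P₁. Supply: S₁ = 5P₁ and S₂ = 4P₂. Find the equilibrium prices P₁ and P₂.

Market 1: 290 - 6P₁ - 2P₂ = 5P₁ → 11P₁ + 2P₂ = 290.
Market 2: 9P₂ + 2P₁ = 351.
Eliminating P₂: 9×(1) − 2×(2) gives 95P₁ = 1908, so P₁ = 1908/95.
Back-substitute into (2): P₂ = (351 − 2×1908/95) / 9 = 3281/95.

P₁ = 1908/95, P₂ = 3281/95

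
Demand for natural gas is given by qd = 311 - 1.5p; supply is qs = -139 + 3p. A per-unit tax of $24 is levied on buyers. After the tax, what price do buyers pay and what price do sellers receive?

Buyers pay $116, sellers receive $92

Pre-tax equilibrium: p* = 100, q* = 161.
Tax on buyers shifts demand to qd = 311 − 1.5(p + 24) = 275 - 1.5p.
275 - 1.5p = -139 + 3p gives seller price ps = 92; buyers pay pb = 92 + 24 = 116.
New quantity: q = 311 − 1.5(116) = 137.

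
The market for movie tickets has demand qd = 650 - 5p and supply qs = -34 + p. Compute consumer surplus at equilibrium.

Consumer surplus = 640

Equilibrium: 650 - 5p = -34 + p gives p* = 114, q* = 80.
Demand choke price (qd = 0): p = 130.
CS = ½(130 − 114)(80) = 640.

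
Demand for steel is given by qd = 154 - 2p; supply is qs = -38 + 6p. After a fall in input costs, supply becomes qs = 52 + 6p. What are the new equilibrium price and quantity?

p' = 12.75, q' = 128.5

Original equilibrium: p* = 24, q* = 106.
New equilibrium: 154 - 2p = 52 + 6p, so 102 = 8p and p' = 12.75; q' = 154 − 2(12.75) = 128.5.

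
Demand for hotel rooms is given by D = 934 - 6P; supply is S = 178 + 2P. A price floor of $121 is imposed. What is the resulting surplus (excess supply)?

Equilibrium price would be P* = 94.5, so the floor at 121 binds.
At P = 121: D = 208, S = 420.
Surplus = 420 − 208 = 212.

Surplus = 212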